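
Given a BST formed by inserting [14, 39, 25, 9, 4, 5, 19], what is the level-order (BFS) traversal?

Tree insertion order: [14, 39, 25, 9, 4, 5, 19]
Tree (level-order array): [14, 9, 39, 4, None, 25, None, None, 5, 19]
BFS from the root, enqueuing left then right child of each popped node:
  queue [14] -> pop 14, enqueue [9, 39], visited so far: [14]
  queue [9, 39] -> pop 9, enqueue [4], visited so far: [14, 9]
  queue [39, 4] -> pop 39, enqueue [25], visited so far: [14, 9, 39]
  queue [4, 25] -> pop 4, enqueue [5], visited so far: [14, 9, 39, 4]
  queue [25, 5] -> pop 25, enqueue [19], visited so far: [14, 9, 39, 4, 25]
  queue [5, 19] -> pop 5, enqueue [none], visited so far: [14, 9, 39, 4, 25, 5]
  queue [19] -> pop 19, enqueue [none], visited so far: [14, 9, 39, 4, 25, 5, 19]
Result: [14, 9, 39, 4, 25, 5, 19]


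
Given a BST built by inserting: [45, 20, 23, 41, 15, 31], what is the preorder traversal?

Tree insertion order: [45, 20, 23, 41, 15, 31]
Tree (level-order array): [45, 20, None, 15, 23, None, None, None, 41, 31]
Preorder traversal: [45, 20, 15, 23, 41, 31]


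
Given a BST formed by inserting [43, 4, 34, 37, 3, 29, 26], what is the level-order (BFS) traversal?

Tree insertion order: [43, 4, 34, 37, 3, 29, 26]
Tree (level-order array): [43, 4, None, 3, 34, None, None, 29, 37, 26]
BFS from the root, enqueuing left then right child of each popped node:
  queue [43] -> pop 43, enqueue [4], visited so far: [43]
  queue [4] -> pop 4, enqueue [3, 34], visited so far: [43, 4]
  queue [3, 34] -> pop 3, enqueue [none], visited so far: [43, 4, 3]
  queue [34] -> pop 34, enqueue [29, 37], visited so far: [43, 4, 3, 34]
  queue [29, 37] -> pop 29, enqueue [26], visited so far: [43, 4, 3, 34, 29]
  queue [37, 26] -> pop 37, enqueue [none], visited so far: [43, 4, 3, 34, 29, 37]
  queue [26] -> pop 26, enqueue [none], visited so far: [43, 4, 3, 34, 29, 37, 26]
Result: [43, 4, 3, 34, 29, 37, 26]


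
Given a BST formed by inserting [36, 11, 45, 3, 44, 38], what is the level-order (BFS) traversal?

Tree insertion order: [36, 11, 45, 3, 44, 38]
Tree (level-order array): [36, 11, 45, 3, None, 44, None, None, None, 38]
BFS from the root, enqueuing left then right child of each popped node:
  queue [36] -> pop 36, enqueue [11, 45], visited so far: [36]
  queue [11, 45] -> pop 11, enqueue [3], visited so far: [36, 11]
  queue [45, 3] -> pop 45, enqueue [44], visited so far: [36, 11, 45]
  queue [3, 44] -> pop 3, enqueue [none], visited so far: [36, 11, 45, 3]
  queue [44] -> pop 44, enqueue [38], visited so far: [36, 11, 45, 3, 44]
  queue [38] -> pop 38, enqueue [none], visited so far: [36, 11, 45, 3, 44, 38]
Result: [36, 11, 45, 3, 44, 38]


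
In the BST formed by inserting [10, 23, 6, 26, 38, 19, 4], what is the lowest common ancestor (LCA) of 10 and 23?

Tree insertion order: [10, 23, 6, 26, 38, 19, 4]
Tree (level-order array): [10, 6, 23, 4, None, 19, 26, None, None, None, None, None, 38]
In a BST, the LCA of p=10, q=23 is the first node v on the
root-to-leaf path with p <= v <= q (go left if both < v, right if both > v).
Walk from root:
  at 10: 10 <= 10 <= 23, this is the LCA
LCA = 10


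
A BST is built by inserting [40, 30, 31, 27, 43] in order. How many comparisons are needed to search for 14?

Search path for 14: 40 -> 30 -> 27
Found: False
Comparisons: 3


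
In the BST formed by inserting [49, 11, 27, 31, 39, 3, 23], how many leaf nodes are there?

Tree built from: [49, 11, 27, 31, 39, 3, 23]
Tree (level-order array): [49, 11, None, 3, 27, None, None, 23, 31, None, None, None, 39]
Rule: A leaf has 0 children.
Per-node child counts:
  node 49: 1 child(ren)
  node 11: 2 child(ren)
  node 3: 0 child(ren)
  node 27: 2 child(ren)
  node 23: 0 child(ren)
  node 31: 1 child(ren)
  node 39: 0 child(ren)
Matching nodes: [3, 23, 39]
Count of leaf nodes: 3


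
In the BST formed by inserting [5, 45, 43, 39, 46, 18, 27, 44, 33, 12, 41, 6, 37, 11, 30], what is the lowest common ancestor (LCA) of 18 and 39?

Tree insertion order: [5, 45, 43, 39, 46, 18, 27, 44, 33, 12, 41, 6, 37, 11, 30]
Tree (level-order array): [5, None, 45, 43, 46, 39, 44, None, None, 18, 41, None, None, 12, 27, None, None, 6, None, None, 33, None, 11, 30, 37]
In a BST, the LCA of p=18, q=39 is the first node v on the
root-to-leaf path with p <= v <= q (go left if both < v, right if both > v).
Walk from root:
  at 5: both 18 and 39 > 5, go right
  at 45: both 18 and 39 < 45, go left
  at 43: both 18 and 39 < 43, go left
  at 39: 18 <= 39 <= 39, this is the LCA
LCA = 39


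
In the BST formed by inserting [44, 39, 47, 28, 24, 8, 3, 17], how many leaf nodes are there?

Tree built from: [44, 39, 47, 28, 24, 8, 3, 17]
Tree (level-order array): [44, 39, 47, 28, None, None, None, 24, None, 8, None, 3, 17]
Rule: A leaf has 0 children.
Per-node child counts:
  node 44: 2 child(ren)
  node 39: 1 child(ren)
  node 28: 1 child(ren)
  node 24: 1 child(ren)
  node 8: 2 child(ren)
  node 3: 0 child(ren)
  node 17: 0 child(ren)
  node 47: 0 child(ren)
Matching nodes: [3, 17, 47]
Count of leaf nodes: 3


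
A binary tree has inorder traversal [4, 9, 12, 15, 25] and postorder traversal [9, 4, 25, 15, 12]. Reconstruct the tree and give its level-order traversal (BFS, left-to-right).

Inorder:   [4, 9, 12, 15, 25]
Postorder: [9, 4, 25, 15, 12]
Algorithm: postorder visits root last, so walk postorder right-to-left;
each value is the root of the current inorder slice — split it at that
value, recurse on the right subtree first, then the left.
Recursive splits:
  root=12; inorder splits into left=[4, 9], right=[15, 25]
  root=15; inorder splits into left=[], right=[25]
  root=25; inorder splits into left=[], right=[]
  root=4; inorder splits into left=[], right=[9]
  root=9; inorder splits into left=[], right=[]
Reconstructed level-order: [12, 4, 15, 9, 25]


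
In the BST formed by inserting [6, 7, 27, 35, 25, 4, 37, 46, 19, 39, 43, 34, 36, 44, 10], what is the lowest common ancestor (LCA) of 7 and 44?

Tree insertion order: [6, 7, 27, 35, 25, 4, 37, 46, 19, 39, 43, 34, 36, 44, 10]
Tree (level-order array): [6, 4, 7, None, None, None, 27, 25, 35, 19, None, 34, 37, 10, None, None, None, 36, 46, None, None, None, None, 39, None, None, 43, None, 44]
In a BST, the LCA of p=7, q=44 is the first node v on the
root-to-leaf path with p <= v <= q (go left if both < v, right if both > v).
Walk from root:
  at 6: both 7 and 44 > 6, go right
  at 7: 7 <= 7 <= 44, this is the LCA
LCA = 7


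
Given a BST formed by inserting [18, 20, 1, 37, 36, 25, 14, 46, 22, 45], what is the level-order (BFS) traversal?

Tree insertion order: [18, 20, 1, 37, 36, 25, 14, 46, 22, 45]
Tree (level-order array): [18, 1, 20, None, 14, None, 37, None, None, 36, 46, 25, None, 45, None, 22]
BFS from the root, enqueuing left then right child of each popped node:
  queue [18] -> pop 18, enqueue [1, 20], visited so far: [18]
  queue [1, 20] -> pop 1, enqueue [14], visited so far: [18, 1]
  queue [20, 14] -> pop 20, enqueue [37], visited so far: [18, 1, 20]
  queue [14, 37] -> pop 14, enqueue [none], visited so far: [18, 1, 20, 14]
  queue [37] -> pop 37, enqueue [36, 46], visited so far: [18, 1, 20, 14, 37]
  queue [36, 46] -> pop 36, enqueue [25], visited so far: [18, 1, 20, 14, 37, 36]
  queue [46, 25] -> pop 46, enqueue [45], visited so far: [18, 1, 20, 14, 37, 36, 46]
  queue [25, 45] -> pop 25, enqueue [22], visited so far: [18, 1, 20, 14, 37, 36, 46, 25]
  queue [45, 22] -> pop 45, enqueue [none], visited so far: [18, 1, 20, 14, 37, 36, 46, 25, 45]
  queue [22] -> pop 22, enqueue [none], visited so far: [18, 1, 20, 14, 37, 36, 46, 25, 45, 22]
Result: [18, 1, 20, 14, 37, 36, 46, 25, 45, 22]


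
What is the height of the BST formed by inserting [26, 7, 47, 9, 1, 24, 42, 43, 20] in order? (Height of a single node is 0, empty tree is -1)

Insertion order: [26, 7, 47, 9, 1, 24, 42, 43, 20]
Tree (level-order array): [26, 7, 47, 1, 9, 42, None, None, None, None, 24, None, 43, 20]
Compute height bottom-up (empty subtree = -1):
  height(1) = 1 + max(-1, -1) = 0
  height(20) = 1 + max(-1, -1) = 0
  height(24) = 1 + max(0, -1) = 1
  height(9) = 1 + max(-1, 1) = 2
  height(7) = 1 + max(0, 2) = 3
  height(43) = 1 + max(-1, -1) = 0
  height(42) = 1 + max(-1, 0) = 1
  height(47) = 1 + max(1, -1) = 2
  height(26) = 1 + max(3, 2) = 4
Height = 4


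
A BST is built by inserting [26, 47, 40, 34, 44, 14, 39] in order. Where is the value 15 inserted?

Starting tree (level order): [26, 14, 47, None, None, 40, None, 34, 44, None, 39]
Insertion path: 26 -> 14
Result: insert 15 as right child of 14
Final tree (level order): [26, 14, 47, None, 15, 40, None, None, None, 34, 44, None, 39]


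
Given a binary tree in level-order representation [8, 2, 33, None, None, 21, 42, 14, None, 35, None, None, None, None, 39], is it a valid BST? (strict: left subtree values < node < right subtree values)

Level-order array: [8, 2, 33, None, None, 21, 42, 14, None, 35, None, None, None, None, 39]
Validate using subtree bounds (lo, hi): at each node, require lo < value < hi,
then recurse left with hi=value and right with lo=value.
Preorder trace (stopping at first violation):
  at node 8 with bounds (-inf, +inf): OK
  at node 2 with bounds (-inf, 8): OK
  at node 33 with bounds (8, +inf): OK
  at node 21 with bounds (8, 33): OK
  at node 14 with bounds (8, 21): OK
  at node 42 with bounds (33, +inf): OK
  at node 35 with bounds (33, 42): OK
  at node 39 with bounds (35, 42): OK
No violation found at any node.
Result: Valid BST


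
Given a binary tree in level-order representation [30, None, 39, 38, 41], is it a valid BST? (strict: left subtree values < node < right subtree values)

Level-order array: [30, None, 39, 38, 41]
Validate using subtree bounds (lo, hi): at each node, require lo < value < hi,
then recurse left with hi=value and right with lo=value.
Preorder trace (stopping at first violation):
  at node 30 with bounds (-inf, +inf): OK
  at node 39 with bounds (30, +inf): OK
  at node 38 with bounds (30, 39): OK
  at node 41 with bounds (39, +inf): OK
No violation found at any node.
Result: Valid BST


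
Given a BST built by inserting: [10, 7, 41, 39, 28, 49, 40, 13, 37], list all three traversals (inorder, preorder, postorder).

Tree insertion order: [10, 7, 41, 39, 28, 49, 40, 13, 37]
Tree (level-order array): [10, 7, 41, None, None, 39, 49, 28, 40, None, None, 13, 37]
Inorder (L, root, R): [7, 10, 13, 28, 37, 39, 40, 41, 49]
Preorder (root, L, R): [10, 7, 41, 39, 28, 13, 37, 40, 49]
Postorder (L, R, root): [7, 13, 37, 28, 40, 39, 49, 41, 10]


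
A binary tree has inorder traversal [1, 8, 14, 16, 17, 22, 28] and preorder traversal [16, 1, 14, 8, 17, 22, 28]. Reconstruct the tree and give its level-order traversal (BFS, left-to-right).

Inorder:  [1, 8, 14, 16, 17, 22, 28]
Preorder: [16, 1, 14, 8, 17, 22, 28]
Algorithm: preorder visits root first, so consume preorder in order;
for each root, split the current inorder slice at that value into
left-subtree inorder and right-subtree inorder, then recurse.
Recursive splits:
  root=16; inorder splits into left=[1, 8, 14], right=[17, 22, 28]
  root=1; inorder splits into left=[], right=[8, 14]
  root=14; inorder splits into left=[8], right=[]
  root=8; inorder splits into left=[], right=[]
  root=17; inorder splits into left=[], right=[22, 28]
  root=22; inorder splits into left=[], right=[28]
  root=28; inorder splits into left=[], right=[]
Reconstructed level-order: [16, 1, 17, 14, 22, 8, 28]


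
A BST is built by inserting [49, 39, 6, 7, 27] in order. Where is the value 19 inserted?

Starting tree (level order): [49, 39, None, 6, None, None, 7, None, 27]
Insertion path: 49 -> 39 -> 6 -> 7 -> 27
Result: insert 19 as left child of 27
Final tree (level order): [49, 39, None, 6, None, None, 7, None, 27, 19]


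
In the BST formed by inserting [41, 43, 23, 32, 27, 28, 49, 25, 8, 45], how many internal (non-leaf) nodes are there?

Tree built from: [41, 43, 23, 32, 27, 28, 49, 25, 8, 45]
Tree (level-order array): [41, 23, 43, 8, 32, None, 49, None, None, 27, None, 45, None, 25, 28]
Rule: An internal node has at least one child.
Per-node child counts:
  node 41: 2 child(ren)
  node 23: 2 child(ren)
  node 8: 0 child(ren)
  node 32: 1 child(ren)
  node 27: 2 child(ren)
  node 25: 0 child(ren)
  node 28: 0 child(ren)
  node 43: 1 child(ren)
  node 49: 1 child(ren)
  node 45: 0 child(ren)
Matching nodes: [41, 23, 32, 27, 43, 49]
Count of internal (non-leaf) nodes: 6


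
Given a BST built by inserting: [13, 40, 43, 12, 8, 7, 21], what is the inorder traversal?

Tree insertion order: [13, 40, 43, 12, 8, 7, 21]
Tree (level-order array): [13, 12, 40, 8, None, 21, 43, 7]
Inorder traversal: [7, 8, 12, 13, 21, 40, 43]


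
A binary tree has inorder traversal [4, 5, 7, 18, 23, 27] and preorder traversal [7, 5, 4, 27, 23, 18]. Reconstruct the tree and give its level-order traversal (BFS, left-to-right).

Inorder:  [4, 5, 7, 18, 23, 27]
Preorder: [7, 5, 4, 27, 23, 18]
Algorithm: preorder visits root first, so consume preorder in order;
for each root, split the current inorder slice at that value into
left-subtree inorder and right-subtree inorder, then recurse.
Recursive splits:
  root=7; inorder splits into left=[4, 5], right=[18, 23, 27]
  root=5; inorder splits into left=[4], right=[]
  root=4; inorder splits into left=[], right=[]
  root=27; inorder splits into left=[18, 23], right=[]
  root=23; inorder splits into left=[18], right=[]
  root=18; inorder splits into left=[], right=[]
Reconstructed level-order: [7, 5, 27, 4, 23, 18]


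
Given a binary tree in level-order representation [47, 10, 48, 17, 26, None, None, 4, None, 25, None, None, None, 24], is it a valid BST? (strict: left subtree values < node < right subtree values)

Level-order array: [47, 10, 48, 17, 26, None, None, 4, None, 25, None, None, None, 24]
Validate using subtree bounds (lo, hi): at each node, require lo < value < hi,
then recurse left with hi=value and right with lo=value.
Preorder trace (stopping at first violation):
  at node 47 with bounds (-inf, +inf): OK
  at node 10 with bounds (-inf, 47): OK
  at node 17 with bounds (-inf, 10): VIOLATION
Node 17 violates its bound: not (-inf < 17 < 10).
Result: Not a valid BST


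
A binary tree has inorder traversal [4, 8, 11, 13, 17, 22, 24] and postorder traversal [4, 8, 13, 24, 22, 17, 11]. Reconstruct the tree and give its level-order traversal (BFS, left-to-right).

Inorder:   [4, 8, 11, 13, 17, 22, 24]
Postorder: [4, 8, 13, 24, 22, 17, 11]
Algorithm: postorder visits root last, so walk postorder right-to-left;
each value is the root of the current inorder slice — split it at that
value, recurse on the right subtree first, then the left.
Recursive splits:
  root=11; inorder splits into left=[4, 8], right=[13, 17, 22, 24]
  root=17; inorder splits into left=[13], right=[22, 24]
  root=22; inorder splits into left=[], right=[24]
  root=24; inorder splits into left=[], right=[]
  root=13; inorder splits into left=[], right=[]
  root=8; inorder splits into left=[4], right=[]
  root=4; inorder splits into left=[], right=[]
Reconstructed level-order: [11, 8, 17, 4, 13, 22, 24]


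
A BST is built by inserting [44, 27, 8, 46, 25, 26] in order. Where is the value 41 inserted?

Starting tree (level order): [44, 27, 46, 8, None, None, None, None, 25, None, 26]
Insertion path: 44 -> 27
Result: insert 41 as right child of 27
Final tree (level order): [44, 27, 46, 8, 41, None, None, None, 25, None, None, None, 26]


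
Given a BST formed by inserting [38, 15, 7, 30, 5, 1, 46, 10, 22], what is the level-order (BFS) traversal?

Tree insertion order: [38, 15, 7, 30, 5, 1, 46, 10, 22]
Tree (level-order array): [38, 15, 46, 7, 30, None, None, 5, 10, 22, None, 1]
BFS from the root, enqueuing left then right child of each popped node:
  queue [38] -> pop 38, enqueue [15, 46], visited so far: [38]
  queue [15, 46] -> pop 15, enqueue [7, 30], visited so far: [38, 15]
  queue [46, 7, 30] -> pop 46, enqueue [none], visited so far: [38, 15, 46]
  queue [7, 30] -> pop 7, enqueue [5, 10], visited so far: [38, 15, 46, 7]
  queue [30, 5, 10] -> pop 30, enqueue [22], visited so far: [38, 15, 46, 7, 30]
  queue [5, 10, 22] -> pop 5, enqueue [1], visited so far: [38, 15, 46, 7, 30, 5]
  queue [10, 22, 1] -> pop 10, enqueue [none], visited so far: [38, 15, 46, 7, 30, 5, 10]
  queue [22, 1] -> pop 22, enqueue [none], visited so far: [38, 15, 46, 7, 30, 5, 10, 22]
  queue [1] -> pop 1, enqueue [none], visited so far: [38, 15, 46, 7, 30, 5, 10, 22, 1]
Result: [38, 15, 46, 7, 30, 5, 10, 22, 1]


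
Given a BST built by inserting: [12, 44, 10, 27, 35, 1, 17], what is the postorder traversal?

Tree insertion order: [12, 44, 10, 27, 35, 1, 17]
Tree (level-order array): [12, 10, 44, 1, None, 27, None, None, None, 17, 35]
Postorder traversal: [1, 10, 17, 35, 27, 44, 12]


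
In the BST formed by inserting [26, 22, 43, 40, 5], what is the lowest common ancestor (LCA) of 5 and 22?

Tree insertion order: [26, 22, 43, 40, 5]
Tree (level-order array): [26, 22, 43, 5, None, 40]
In a BST, the LCA of p=5, q=22 is the first node v on the
root-to-leaf path with p <= v <= q (go left if both < v, right if both > v).
Walk from root:
  at 26: both 5 and 22 < 26, go left
  at 22: 5 <= 22 <= 22, this is the LCA
LCA = 22


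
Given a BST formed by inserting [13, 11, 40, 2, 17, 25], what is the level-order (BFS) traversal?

Tree insertion order: [13, 11, 40, 2, 17, 25]
Tree (level-order array): [13, 11, 40, 2, None, 17, None, None, None, None, 25]
BFS from the root, enqueuing left then right child of each popped node:
  queue [13] -> pop 13, enqueue [11, 40], visited so far: [13]
  queue [11, 40] -> pop 11, enqueue [2], visited so far: [13, 11]
  queue [40, 2] -> pop 40, enqueue [17], visited so far: [13, 11, 40]
  queue [2, 17] -> pop 2, enqueue [none], visited so far: [13, 11, 40, 2]
  queue [17] -> pop 17, enqueue [25], visited so far: [13, 11, 40, 2, 17]
  queue [25] -> pop 25, enqueue [none], visited so far: [13, 11, 40, 2, 17, 25]
Result: [13, 11, 40, 2, 17, 25]


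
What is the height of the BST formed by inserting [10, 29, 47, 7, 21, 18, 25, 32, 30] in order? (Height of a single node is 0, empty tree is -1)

Insertion order: [10, 29, 47, 7, 21, 18, 25, 32, 30]
Tree (level-order array): [10, 7, 29, None, None, 21, 47, 18, 25, 32, None, None, None, None, None, 30]
Compute height bottom-up (empty subtree = -1):
  height(7) = 1 + max(-1, -1) = 0
  height(18) = 1 + max(-1, -1) = 0
  height(25) = 1 + max(-1, -1) = 0
  height(21) = 1 + max(0, 0) = 1
  height(30) = 1 + max(-1, -1) = 0
  height(32) = 1 + max(0, -1) = 1
  height(47) = 1 + max(1, -1) = 2
  height(29) = 1 + max(1, 2) = 3
  height(10) = 1 + max(0, 3) = 4
Height = 4


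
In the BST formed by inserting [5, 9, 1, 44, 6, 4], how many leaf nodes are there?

Tree built from: [5, 9, 1, 44, 6, 4]
Tree (level-order array): [5, 1, 9, None, 4, 6, 44]
Rule: A leaf has 0 children.
Per-node child counts:
  node 5: 2 child(ren)
  node 1: 1 child(ren)
  node 4: 0 child(ren)
  node 9: 2 child(ren)
  node 6: 0 child(ren)
  node 44: 0 child(ren)
Matching nodes: [4, 6, 44]
Count of leaf nodes: 3


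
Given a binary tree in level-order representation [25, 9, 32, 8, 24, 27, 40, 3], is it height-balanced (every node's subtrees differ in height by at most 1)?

Tree (level-order array): [25, 9, 32, 8, 24, 27, 40, 3]
Definition: a tree is height-balanced if, at every node, |h(left) - h(right)| <= 1 (empty subtree has height -1).
Bottom-up per-node check:
  node 3: h_left=-1, h_right=-1, diff=0 [OK], height=0
  node 8: h_left=0, h_right=-1, diff=1 [OK], height=1
  node 24: h_left=-1, h_right=-1, diff=0 [OK], height=0
  node 9: h_left=1, h_right=0, diff=1 [OK], height=2
  node 27: h_left=-1, h_right=-1, diff=0 [OK], height=0
  node 40: h_left=-1, h_right=-1, diff=0 [OK], height=0
  node 32: h_left=0, h_right=0, diff=0 [OK], height=1
  node 25: h_left=2, h_right=1, diff=1 [OK], height=3
All nodes satisfy the balance condition.
Result: Balanced


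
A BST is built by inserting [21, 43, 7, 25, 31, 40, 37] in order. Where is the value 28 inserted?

Starting tree (level order): [21, 7, 43, None, None, 25, None, None, 31, None, 40, 37]
Insertion path: 21 -> 43 -> 25 -> 31
Result: insert 28 as left child of 31
Final tree (level order): [21, 7, 43, None, None, 25, None, None, 31, 28, 40, None, None, 37]


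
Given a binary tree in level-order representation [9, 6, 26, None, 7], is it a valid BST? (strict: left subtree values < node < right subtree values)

Level-order array: [9, 6, 26, None, 7]
Validate using subtree bounds (lo, hi): at each node, require lo < value < hi,
then recurse left with hi=value and right with lo=value.
Preorder trace (stopping at first violation):
  at node 9 with bounds (-inf, +inf): OK
  at node 6 with bounds (-inf, 9): OK
  at node 7 with bounds (6, 9): OK
  at node 26 with bounds (9, +inf): OK
No violation found at any node.
Result: Valid BST


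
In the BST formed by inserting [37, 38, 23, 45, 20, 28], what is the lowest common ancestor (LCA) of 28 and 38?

Tree insertion order: [37, 38, 23, 45, 20, 28]
Tree (level-order array): [37, 23, 38, 20, 28, None, 45]
In a BST, the LCA of p=28, q=38 is the first node v on the
root-to-leaf path with p <= v <= q (go left if both < v, right if both > v).
Walk from root:
  at 37: 28 <= 37 <= 38, this is the LCA
LCA = 37


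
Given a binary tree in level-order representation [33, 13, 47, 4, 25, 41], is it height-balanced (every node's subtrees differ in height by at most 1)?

Tree (level-order array): [33, 13, 47, 4, 25, 41]
Definition: a tree is height-balanced if, at every node, |h(left) - h(right)| <= 1 (empty subtree has height -1).
Bottom-up per-node check:
  node 4: h_left=-1, h_right=-1, diff=0 [OK], height=0
  node 25: h_left=-1, h_right=-1, diff=0 [OK], height=0
  node 13: h_left=0, h_right=0, diff=0 [OK], height=1
  node 41: h_left=-1, h_right=-1, diff=0 [OK], height=0
  node 47: h_left=0, h_right=-1, diff=1 [OK], height=1
  node 33: h_left=1, h_right=1, diff=0 [OK], height=2
All nodes satisfy the balance condition.
Result: Balanced


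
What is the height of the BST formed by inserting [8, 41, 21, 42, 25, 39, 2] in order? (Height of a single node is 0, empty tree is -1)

Insertion order: [8, 41, 21, 42, 25, 39, 2]
Tree (level-order array): [8, 2, 41, None, None, 21, 42, None, 25, None, None, None, 39]
Compute height bottom-up (empty subtree = -1):
  height(2) = 1 + max(-1, -1) = 0
  height(39) = 1 + max(-1, -1) = 0
  height(25) = 1 + max(-1, 0) = 1
  height(21) = 1 + max(-1, 1) = 2
  height(42) = 1 + max(-1, -1) = 0
  height(41) = 1 + max(2, 0) = 3
  height(8) = 1 + max(0, 3) = 4
Height = 4


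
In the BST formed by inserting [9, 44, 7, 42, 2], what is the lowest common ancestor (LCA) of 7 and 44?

Tree insertion order: [9, 44, 7, 42, 2]
Tree (level-order array): [9, 7, 44, 2, None, 42]
In a BST, the LCA of p=7, q=44 is the first node v on the
root-to-leaf path with p <= v <= q (go left if both < v, right if both > v).
Walk from root:
  at 9: 7 <= 9 <= 44, this is the LCA
LCA = 9


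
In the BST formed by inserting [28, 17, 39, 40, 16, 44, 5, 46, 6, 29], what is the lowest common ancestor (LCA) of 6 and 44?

Tree insertion order: [28, 17, 39, 40, 16, 44, 5, 46, 6, 29]
Tree (level-order array): [28, 17, 39, 16, None, 29, 40, 5, None, None, None, None, 44, None, 6, None, 46]
In a BST, the LCA of p=6, q=44 is the first node v on the
root-to-leaf path with p <= v <= q (go left if both < v, right if both > v).
Walk from root:
  at 28: 6 <= 28 <= 44, this is the LCA
LCA = 28


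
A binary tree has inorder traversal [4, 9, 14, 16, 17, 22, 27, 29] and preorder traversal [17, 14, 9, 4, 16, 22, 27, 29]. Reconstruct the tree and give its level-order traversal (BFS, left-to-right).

Inorder:  [4, 9, 14, 16, 17, 22, 27, 29]
Preorder: [17, 14, 9, 4, 16, 22, 27, 29]
Algorithm: preorder visits root first, so consume preorder in order;
for each root, split the current inorder slice at that value into
left-subtree inorder and right-subtree inorder, then recurse.
Recursive splits:
  root=17; inorder splits into left=[4, 9, 14, 16], right=[22, 27, 29]
  root=14; inorder splits into left=[4, 9], right=[16]
  root=9; inorder splits into left=[4], right=[]
  root=4; inorder splits into left=[], right=[]
  root=16; inorder splits into left=[], right=[]
  root=22; inorder splits into left=[], right=[27, 29]
  root=27; inorder splits into left=[], right=[29]
  root=29; inorder splits into left=[], right=[]
Reconstructed level-order: [17, 14, 22, 9, 16, 27, 4, 29]


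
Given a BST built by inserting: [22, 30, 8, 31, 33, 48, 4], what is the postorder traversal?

Tree insertion order: [22, 30, 8, 31, 33, 48, 4]
Tree (level-order array): [22, 8, 30, 4, None, None, 31, None, None, None, 33, None, 48]
Postorder traversal: [4, 8, 48, 33, 31, 30, 22]


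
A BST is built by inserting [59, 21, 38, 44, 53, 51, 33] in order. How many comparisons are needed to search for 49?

Search path for 49: 59 -> 21 -> 38 -> 44 -> 53 -> 51
Found: False
Comparisons: 6


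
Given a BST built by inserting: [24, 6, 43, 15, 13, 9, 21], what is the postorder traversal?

Tree insertion order: [24, 6, 43, 15, 13, 9, 21]
Tree (level-order array): [24, 6, 43, None, 15, None, None, 13, 21, 9]
Postorder traversal: [9, 13, 21, 15, 6, 43, 24]


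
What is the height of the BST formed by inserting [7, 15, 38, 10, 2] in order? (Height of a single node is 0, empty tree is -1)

Insertion order: [7, 15, 38, 10, 2]
Tree (level-order array): [7, 2, 15, None, None, 10, 38]
Compute height bottom-up (empty subtree = -1):
  height(2) = 1 + max(-1, -1) = 0
  height(10) = 1 + max(-1, -1) = 0
  height(38) = 1 + max(-1, -1) = 0
  height(15) = 1 + max(0, 0) = 1
  height(7) = 1 + max(0, 1) = 2
Height = 2


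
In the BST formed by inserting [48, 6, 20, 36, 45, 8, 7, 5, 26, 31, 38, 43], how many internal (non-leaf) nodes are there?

Tree built from: [48, 6, 20, 36, 45, 8, 7, 5, 26, 31, 38, 43]
Tree (level-order array): [48, 6, None, 5, 20, None, None, 8, 36, 7, None, 26, 45, None, None, None, 31, 38, None, None, None, None, 43]
Rule: An internal node has at least one child.
Per-node child counts:
  node 48: 1 child(ren)
  node 6: 2 child(ren)
  node 5: 0 child(ren)
  node 20: 2 child(ren)
  node 8: 1 child(ren)
  node 7: 0 child(ren)
  node 36: 2 child(ren)
  node 26: 1 child(ren)
  node 31: 0 child(ren)
  node 45: 1 child(ren)
  node 38: 1 child(ren)
  node 43: 0 child(ren)
Matching nodes: [48, 6, 20, 8, 36, 26, 45, 38]
Count of internal (non-leaf) nodes: 8


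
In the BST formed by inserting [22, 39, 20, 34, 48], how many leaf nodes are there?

Tree built from: [22, 39, 20, 34, 48]
Tree (level-order array): [22, 20, 39, None, None, 34, 48]
Rule: A leaf has 0 children.
Per-node child counts:
  node 22: 2 child(ren)
  node 20: 0 child(ren)
  node 39: 2 child(ren)
  node 34: 0 child(ren)
  node 48: 0 child(ren)
Matching nodes: [20, 34, 48]
Count of leaf nodes: 3


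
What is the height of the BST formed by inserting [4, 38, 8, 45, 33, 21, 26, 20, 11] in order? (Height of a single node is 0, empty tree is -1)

Insertion order: [4, 38, 8, 45, 33, 21, 26, 20, 11]
Tree (level-order array): [4, None, 38, 8, 45, None, 33, None, None, 21, None, 20, 26, 11]
Compute height bottom-up (empty subtree = -1):
  height(11) = 1 + max(-1, -1) = 0
  height(20) = 1 + max(0, -1) = 1
  height(26) = 1 + max(-1, -1) = 0
  height(21) = 1 + max(1, 0) = 2
  height(33) = 1 + max(2, -1) = 3
  height(8) = 1 + max(-1, 3) = 4
  height(45) = 1 + max(-1, -1) = 0
  height(38) = 1 + max(4, 0) = 5
  height(4) = 1 + max(-1, 5) = 6
Height = 6


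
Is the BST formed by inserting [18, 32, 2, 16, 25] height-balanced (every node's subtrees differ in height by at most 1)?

Tree (level-order array): [18, 2, 32, None, 16, 25]
Definition: a tree is height-balanced if, at every node, |h(left) - h(right)| <= 1 (empty subtree has height -1).
Bottom-up per-node check:
  node 16: h_left=-1, h_right=-1, diff=0 [OK], height=0
  node 2: h_left=-1, h_right=0, diff=1 [OK], height=1
  node 25: h_left=-1, h_right=-1, diff=0 [OK], height=0
  node 32: h_left=0, h_right=-1, diff=1 [OK], height=1
  node 18: h_left=1, h_right=1, diff=0 [OK], height=2
All nodes satisfy the balance condition.
Result: Balanced


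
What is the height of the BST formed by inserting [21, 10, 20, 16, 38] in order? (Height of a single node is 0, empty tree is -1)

Insertion order: [21, 10, 20, 16, 38]
Tree (level-order array): [21, 10, 38, None, 20, None, None, 16]
Compute height bottom-up (empty subtree = -1):
  height(16) = 1 + max(-1, -1) = 0
  height(20) = 1 + max(0, -1) = 1
  height(10) = 1 + max(-1, 1) = 2
  height(38) = 1 + max(-1, -1) = 0
  height(21) = 1 + max(2, 0) = 3
Height = 3


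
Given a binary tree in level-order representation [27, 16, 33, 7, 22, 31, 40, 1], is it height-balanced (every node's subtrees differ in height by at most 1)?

Tree (level-order array): [27, 16, 33, 7, 22, 31, 40, 1]
Definition: a tree is height-balanced if, at every node, |h(left) - h(right)| <= 1 (empty subtree has height -1).
Bottom-up per-node check:
  node 1: h_left=-1, h_right=-1, diff=0 [OK], height=0
  node 7: h_left=0, h_right=-1, diff=1 [OK], height=1
  node 22: h_left=-1, h_right=-1, diff=0 [OK], height=0
  node 16: h_left=1, h_right=0, diff=1 [OK], height=2
  node 31: h_left=-1, h_right=-1, diff=0 [OK], height=0
  node 40: h_left=-1, h_right=-1, diff=0 [OK], height=0
  node 33: h_left=0, h_right=0, diff=0 [OK], height=1
  node 27: h_left=2, h_right=1, diff=1 [OK], height=3
All nodes satisfy the balance condition.
Result: Balanced


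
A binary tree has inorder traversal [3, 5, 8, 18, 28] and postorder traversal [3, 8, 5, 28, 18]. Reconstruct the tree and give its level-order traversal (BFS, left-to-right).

Inorder:   [3, 5, 8, 18, 28]
Postorder: [3, 8, 5, 28, 18]
Algorithm: postorder visits root last, so walk postorder right-to-left;
each value is the root of the current inorder slice — split it at that
value, recurse on the right subtree first, then the left.
Recursive splits:
  root=18; inorder splits into left=[3, 5, 8], right=[28]
  root=28; inorder splits into left=[], right=[]
  root=5; inorder splits into left=[3], right=[8]
  root=8; inorder splits into left=[], right=[]
  root=3; inorder splits into left=[], right=[]
Reconstructed level-order: [18, 5, 28, 3, 8]


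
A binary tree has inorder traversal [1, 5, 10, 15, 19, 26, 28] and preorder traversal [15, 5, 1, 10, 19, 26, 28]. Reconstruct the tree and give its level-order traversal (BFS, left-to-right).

Inorder:  [1, 5, 10, 15, 19, 26, 28]
Preorder: [15, 5, 1, 10, 19, 26, 28]
Algorithm: preorder visits root first, so consume preorder in order;
for each root, split the current inorder slice at that value into
left-subtree inorder and right-subtree inorder, then recurse.
Recursive splits:
  root=15; inorder splits into left=[1, 5, 10], right=[19, 26, 28]
  root=5; inorder splits into left=[1], right=[10]
  root=1; inorder splits into left=[], right=[]
  root=10; inorder splits into left=[], right=[]
  root=19; inorder splits into left=[], right=[26, 28]
  root=26; inorder splits into left=[], right=[28]
  root=28; inorder splits into left=[], right=[]
Reconstructed level-order: [15, 5, 19, 1, 10, 26, 28]


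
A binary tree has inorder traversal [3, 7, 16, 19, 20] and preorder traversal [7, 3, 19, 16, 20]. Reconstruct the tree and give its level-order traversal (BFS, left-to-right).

Inorder:  [3, 7, 16, 19, 20]
Preorder: [7, 3, 19, 16, 20]
Algorithm: preorder visits root first, so consume preorder in order;
for each root, split the current inorder slice at that value into
left-subtree inorder and right-subtree inorder, then recurse.
Recursive splits:
  root=7; inorder splits into left=[3], right=[16, 19, 20]
  root=3; inorder splits into left=[], right=[]
  root=19; inorder splits into left=[16], right=[20]
  root=16; inorder splits into left=[], right=[]
  root=20; inorder splits into left=[], right=[]
Reconstructed level-order: [7, 3, 19, 16, 20]


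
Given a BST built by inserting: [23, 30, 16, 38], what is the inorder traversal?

Tree insertion order: [23, 30, 16, 38]
Tree (level-order array): [23, 16, 30, None, None, None, 38]
Inorder traversal: [16, 23, 30, 38]


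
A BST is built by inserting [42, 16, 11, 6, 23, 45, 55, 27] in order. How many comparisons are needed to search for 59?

Search path for 59: 42 -> 45 -> 55
Found: False
Comparisons: 3


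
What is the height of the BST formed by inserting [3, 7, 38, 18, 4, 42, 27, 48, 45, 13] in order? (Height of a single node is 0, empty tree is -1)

Insertion order: [3, 7, 38, 18, 4, 42, 27, 48, 45, 13]
Tree (level-order array): [3, None, 7, 4, 38, None, None, 18, 42, 13, 27, None, 48, None, None, None, None, 45]
Compute height bottom-up (empty subtree = -1):
  height(4) = 1 + max(-1, -1) = 0
  height(13) = 1 + max(-1, -1) = 0
  height(27) = 1 + max(-1, -1) = 0
  height(18) = 1 + max(0, 0) = 1
  height(45) = 1 + max(-1, -1) = 0
  height(48) = 1 + max(0, -1) = 1
  height(42) = 1 + max(-1, 1) = 2
  height(38) = 1 + max(1, 2) = 3
  height(7) = 1 + max(0, 3) = 4
  height(3) = 1 + max(-1, 4) = 5
Height = 5


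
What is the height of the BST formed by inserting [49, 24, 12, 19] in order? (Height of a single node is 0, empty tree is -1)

Insertion order: [49, 24, 12, 19]
Tree (level-order array): [49, 24, None, 12, None, None, 19]
Compute height bottom-up (empty subtree = -1):
  height(19) = 1 + max(-1, -1) = 0
  height(12) = 1 + max(-1, 0) = 1
  height(24) = 1 + max(1, -1) = 2
  height(49) = 1 + max(2, -1) = 3
Height = 3


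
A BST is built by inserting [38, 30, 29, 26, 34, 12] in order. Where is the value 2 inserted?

Starting tree (level order): [38, 30, None, 29, 34, 26, None, None, None, 12]
Insertion path: 38 -> 30 -> 29 -> 26 -> 12
Result: insert 2 as left child of 12
Final tree (level order): [38, 30, None, 29, 34, 26, None, None, None, 12, None, 2]


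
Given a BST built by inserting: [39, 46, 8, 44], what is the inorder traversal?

Tree insertion order: [39, 46, 8, 44]
Tree (level-order array): [39, 8, 46, None, None, 44]
Inorder traversal: [8, 39, 44, 46]


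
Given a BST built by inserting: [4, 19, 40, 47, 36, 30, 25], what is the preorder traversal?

Tree insertion order: [4, 19, 40, 47, 36, 30, 25]
Tree (level-order array): [4, None, 19, None, 40, 36, 47, 30, None, None, None, 25]
Preorder traversal: [4, 19, 40, 36, 30, 25, 47]


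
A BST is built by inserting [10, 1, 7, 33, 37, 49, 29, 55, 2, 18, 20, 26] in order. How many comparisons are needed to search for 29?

Search path for 29: 10 -> 33 -> 29
Found: True
Comparisons: 3


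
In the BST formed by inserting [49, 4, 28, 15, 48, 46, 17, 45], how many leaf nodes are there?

Tree built from: [49, 4, 28, 15, 48, 46, 17, 45]
Tree (level-order array): [49, 4, None, None, 28, 15, 48, None, 17, 46, None, None, None, 45]
Rule: A leaf has 0 children.
Per-node child counts:
  node 49: 1 child(ren)
  node 4: 1 child(ren)
  node 28: 2 child(ren)
  node 15: 1 child(ren)
  node 17: 0 child(ren)
  node 48: 1 child(ren)
  node 46: 1 child(ren)
  node 45: 0 child(ren)
Matching nodes: [17, 45]
Count of leaf nodes: 2


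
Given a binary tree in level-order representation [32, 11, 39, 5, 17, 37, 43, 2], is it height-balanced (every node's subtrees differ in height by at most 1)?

Tree (level-order array): [32, 11, 39, 5, 17, 37, 43, 2]
Definition: a tree is height-balanced if, at every node, |h(left) - h(right)| <= 1 (empty subtree has height -1).
Bottom-up per-node check:
  node 2: h_left=-1, h_right=-1, diff=0 [OK], height=0
  node 5: h_left=0, h_right=-1, diff=1 [OK], height=1
  node 17: h_left=-1, h_right=-1, diff=0 [OK], height=0
  node 11: h_left=1, h_right=0, diff=1 [OK], height=2
  node 37: h_left=-1, h_right=-1, diff=0 [OK], height=0
  node 43: h_left=-1, h_right=-1, diff=0 [OK], height=0
  node 39: h_left=0, h_right=0, diff=0 [OK], height=1
  node 32: h_left=2, h_right=1, diff=1 [OK], height=3
All nodes satisfy the balance condition.
Result: Balanced


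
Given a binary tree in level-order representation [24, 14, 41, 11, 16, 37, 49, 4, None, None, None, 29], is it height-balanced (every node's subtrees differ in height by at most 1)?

Tree (level-order array): [24, 14, 41, 11, 16, 37, 49, 4, None, None, None, 29]
Definition: a tree is height-balanced if, at every node, |h(left) - h(right)| <= 1 (empty subtree has height -1).
Bottom-up per-node check:
  node 4: h_left=-1, h_right=-1, diff=0 [OK], height=0
  node 11: h_left=0, h_right=-1, diff=1 [OK], height=1
  node 16: h_left=-1, h_right=-1, diff=0 [OK], height=0
  node 14: h_left=1, h_right=0, diff=1 [OK], height=2
  node 29: h_left=-1, h_right=-1, diff=0 [OK], height=0
  node 37: h_left=0, h_right=-1, diff=1 [OK], height=1
  node 49: h_left=-1, h_right=-1, diff=0 [OK], height=0
  node 41: h_left=1, h_right=0, diff=1 [OK], height=2
  node 24: h_left=2, h_right=2, diff=0 [OK], height=3
All nodes satisfy the balance condition.
Result: Balanced


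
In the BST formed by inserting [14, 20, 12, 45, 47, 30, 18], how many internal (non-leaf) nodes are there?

Tree built from: [14, 20, 12, 45, 47, 30, 18]
Tree (level-order array): [14, 12, 20, None, None, 18, 45, None, None, 30, 47]
Rule: An internal node has at least one child.
Per-node child counts:
  node 14: 2 child(ren)
  node 12: 0 child(ren)
  node 20: 2 child(ren)
  node 18: 0 child(ren)
  node 45: 2 child(ren)
  node 30: 0 child(ren)
  node 47: 0 child(ren)
Matching nodes: [14, 20, 45]
Count of internal (non-leaf) nodes: 3


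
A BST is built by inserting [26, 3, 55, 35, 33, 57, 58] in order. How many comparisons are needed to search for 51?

Search path for 51: 26 -> 55 -> 35
Found: False
Comparisons: 3


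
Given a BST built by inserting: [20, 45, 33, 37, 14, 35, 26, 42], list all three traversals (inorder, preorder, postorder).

Tree insertion order: [20, 45, 33, 37, 14, 35, 26, 42]
Tree (level-order array): [20, 14, 45, None, None, 33, None, 26, 37, None, None, 35, 42]
Inorder (L, root, R): [14, 20, 26, 33, 35, 37, 42, 45]
Preorder (root, L, R): [20, 14, 45, 33, 26, 37, 35, 42]
Postorder (L, R, root): [14, 26, 35, 42, 37, 33, 45, 20]


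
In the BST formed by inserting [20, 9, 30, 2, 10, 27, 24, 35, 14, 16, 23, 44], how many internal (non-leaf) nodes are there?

Tree built from: [20, 9, 30, 2, 10, 27, 24, 35, 14, 16, 23, 44]
Tree (level-order array): [20, 9, 30, 2, 10, 27, 35, None, None, None, 14, 24, None, None, 44, None, 16, 23]
Rule: An internal node has at least one child.
Per-node child counts:
  node 20: 2 child(ren)
  node 9: 2 child(ren)
  node 2: 0 child(ren)
  node 10: 1 child(ren)
  node 14: 1 child(ren)
  node 16: 0 child(ren)
  node 30: 2 child(ren)
  node 27: 1 child(ren)
  node 24: 1 child(ren)
  node 23: 0 child(ren)
  node 35: 1 child(ren)
  node 44: 0 child(ren)
Matching nodes: [20, 9, 10, 14, 30, 27, 24, 35]
Count of internal (non-leaf) nodes: 8


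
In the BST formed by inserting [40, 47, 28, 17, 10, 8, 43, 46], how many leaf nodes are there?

Tree built from: [40, 47, 28, 17, 10, 8, 43, 46]
Tree (level-order array): [40, 28, 47, 17, None, 43, None, 10, None, None, 46, 8]
Rule: A leaf has 0 children.
Per-node child counts:
  node 40: 2 child(ren)
  node 28: 1 child(ren)
  node 17: 1 child(ren)
  node 10: 1 child(ren)
  node 8: 0 child(ren)
  node 47: 1 child(ren)
  node 43: 1 child(ren)
  node 46: 0 child(ren)
Matching nodes: [8, 46]
Count of leaf nodes: 2


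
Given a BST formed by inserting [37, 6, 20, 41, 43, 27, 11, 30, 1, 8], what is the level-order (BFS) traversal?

Tree insertion order: [37, 6, 20, 41, 43, 27, 11, 30, 1, 8]
Tree (level-order array): [37, 6, 41, 1, 20, None, 43, None, None, 11, 27, None, None, 8, None, None, 30]
BFS from the root, enqueuing left then right child of each popped node:
  queue [37] -> pop 37, enqueue [6, 41], visited so far: [37]
  queue [6, 41] -> pop 6, enqueue [1, 20], visited so far: [37, 6]
  queue [41, 1, 20] -> pop 41, enqueue [43], visited so far: [37, 6, 41]
  queue [1, 20, 43] -> pop 1, enqueue [none], visited so far: [37, 6, 41, 1]
  queue [20, 43] -> pop 20, enqueue [11, 27], visited so far: [37, 6, 41, 1, 20]
  queue [43, 11, 27] -> pop 43, enqueue [none], visited so far: [37, 6, 41, 1, 20, 43]
  queue [11, 27] -> pop 11, enqueue [8], visited so far: [37, 6, 41, 1, 20, 43, 11]
  queue [27, 8] -> pop 27, enqueue [30], visited so far: [37, 6, 41, 1, 20, 43, 11, 27]
  queue [8, 30] -> pop 8, enqueue [none], visited so far: [37, 6, 41, 1, 20, 43, 11, 27, 8]
  queue [30] -> pop 30, enqueue [none], visited so far: [37, 6, 41, 1, 20, 43, 11, 27, 8, 30]
Result: [37, 6, 41, 1, 20, 43, 11, 27, 8, 30]
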